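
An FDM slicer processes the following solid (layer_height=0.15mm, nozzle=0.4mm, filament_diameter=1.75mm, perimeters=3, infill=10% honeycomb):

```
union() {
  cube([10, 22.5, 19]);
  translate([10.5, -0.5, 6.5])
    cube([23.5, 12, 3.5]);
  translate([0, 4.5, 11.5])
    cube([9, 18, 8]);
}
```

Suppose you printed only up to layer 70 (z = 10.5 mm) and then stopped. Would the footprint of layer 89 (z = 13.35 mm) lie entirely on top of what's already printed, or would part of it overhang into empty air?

Compare the two slices. At z = 10.5: the cube is present — its section is the full 10×22.5 rectangle (area 225.00 mm²); the cube at (10.5, -0.5) is absent (z outside [6.5, 10]); the cube at (0, 4.5) does not reach this height (z outside [11.5, 19.5]); Merging all regions: only the 10×22.5 cube is present, so the union is just that shape — area = 225.00 mm². At z = 13.35: the 10×22.5 cube contributes its full rectangle (area 225.00 mm²); the cube at (10.5, -0.5) is not intersected at this z (z outside [6.5, 10]); the cube at (0, 4.5) (footprint 9×18) is included at this height (area 162.00 mm²); Taking the union: the 9×18 cube at (0, 4.5) lies entirely inside the 10×22.5 cube, so the union is just the 10×22.5 cube — area = 225.00 mm². Checking containment: the cross-section at z = 13.35 is a subset of the cross-section at z = 10.5.

entirely on top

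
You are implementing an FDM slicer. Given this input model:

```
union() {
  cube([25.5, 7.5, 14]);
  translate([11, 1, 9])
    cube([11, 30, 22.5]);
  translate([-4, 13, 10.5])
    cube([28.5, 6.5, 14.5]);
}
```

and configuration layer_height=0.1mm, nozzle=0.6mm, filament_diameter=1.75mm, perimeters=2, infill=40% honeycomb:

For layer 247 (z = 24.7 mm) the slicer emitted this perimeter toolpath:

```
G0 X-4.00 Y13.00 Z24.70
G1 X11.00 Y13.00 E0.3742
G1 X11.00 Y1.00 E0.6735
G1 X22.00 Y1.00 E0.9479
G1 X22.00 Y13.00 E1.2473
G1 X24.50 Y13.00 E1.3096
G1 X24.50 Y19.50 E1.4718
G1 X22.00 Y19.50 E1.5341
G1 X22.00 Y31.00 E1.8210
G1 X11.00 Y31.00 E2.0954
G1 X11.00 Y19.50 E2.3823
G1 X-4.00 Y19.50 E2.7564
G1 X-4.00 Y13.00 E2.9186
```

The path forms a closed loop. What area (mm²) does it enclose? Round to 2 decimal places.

Apply the shoelace formula to the sequence of (X, Y) vertices; enclosed area = 443.75 mm².

443.75 mm²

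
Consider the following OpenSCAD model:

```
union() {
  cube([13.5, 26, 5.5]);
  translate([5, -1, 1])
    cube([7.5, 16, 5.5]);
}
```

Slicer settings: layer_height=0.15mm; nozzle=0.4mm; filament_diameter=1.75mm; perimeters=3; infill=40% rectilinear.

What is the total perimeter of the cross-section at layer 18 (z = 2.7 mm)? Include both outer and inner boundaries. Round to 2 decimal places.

81.00 mm

At z = 2.7 mm: the cube is present — its section is the full 13.5×26 rectangle (perimeter 79.00 mm); the 7.5×16 cube at (5, -1) contributes its full rectangle (perimeter 47.00 mm); Merging all regions: the regions partially overlap (shared area 112.50 mm²), so the edge portions inside another operand are dropped and the merged outline is re-measured after clipping — boundary = 81.00 mm. Overall, the cross-section is a single solid region. Total boundary length (outer) = 81.00 mm.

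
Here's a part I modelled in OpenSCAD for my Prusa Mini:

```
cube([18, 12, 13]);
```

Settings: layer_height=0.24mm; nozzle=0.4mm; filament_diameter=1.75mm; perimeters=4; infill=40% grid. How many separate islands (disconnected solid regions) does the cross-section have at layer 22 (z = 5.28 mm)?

At z = 5.28 mm: the 18×12 cube contributes its full rectangle. Overall, the cross-section is a single solid region. Island count = 1.

1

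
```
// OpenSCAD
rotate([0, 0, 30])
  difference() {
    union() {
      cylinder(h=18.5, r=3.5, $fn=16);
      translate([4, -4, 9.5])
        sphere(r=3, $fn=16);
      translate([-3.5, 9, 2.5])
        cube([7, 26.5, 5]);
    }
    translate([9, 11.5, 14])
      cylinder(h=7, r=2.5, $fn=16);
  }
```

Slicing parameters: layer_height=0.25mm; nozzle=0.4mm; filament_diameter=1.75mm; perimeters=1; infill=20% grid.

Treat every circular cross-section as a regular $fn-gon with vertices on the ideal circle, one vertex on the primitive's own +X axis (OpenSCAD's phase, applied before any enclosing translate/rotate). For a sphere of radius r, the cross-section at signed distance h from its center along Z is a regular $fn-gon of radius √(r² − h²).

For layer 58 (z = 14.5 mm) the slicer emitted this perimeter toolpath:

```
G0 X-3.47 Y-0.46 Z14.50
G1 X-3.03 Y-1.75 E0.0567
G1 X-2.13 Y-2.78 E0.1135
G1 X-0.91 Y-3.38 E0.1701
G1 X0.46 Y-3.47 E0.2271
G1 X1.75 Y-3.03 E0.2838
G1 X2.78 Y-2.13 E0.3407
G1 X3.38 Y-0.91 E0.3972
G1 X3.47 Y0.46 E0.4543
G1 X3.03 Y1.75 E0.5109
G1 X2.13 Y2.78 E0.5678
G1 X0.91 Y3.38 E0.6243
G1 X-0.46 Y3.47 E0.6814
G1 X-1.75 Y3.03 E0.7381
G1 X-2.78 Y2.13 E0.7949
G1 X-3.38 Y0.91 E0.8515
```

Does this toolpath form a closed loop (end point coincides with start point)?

Start point (G0): (-3.47, -0.46). End point (last G1): the path does not return to the start — open.

no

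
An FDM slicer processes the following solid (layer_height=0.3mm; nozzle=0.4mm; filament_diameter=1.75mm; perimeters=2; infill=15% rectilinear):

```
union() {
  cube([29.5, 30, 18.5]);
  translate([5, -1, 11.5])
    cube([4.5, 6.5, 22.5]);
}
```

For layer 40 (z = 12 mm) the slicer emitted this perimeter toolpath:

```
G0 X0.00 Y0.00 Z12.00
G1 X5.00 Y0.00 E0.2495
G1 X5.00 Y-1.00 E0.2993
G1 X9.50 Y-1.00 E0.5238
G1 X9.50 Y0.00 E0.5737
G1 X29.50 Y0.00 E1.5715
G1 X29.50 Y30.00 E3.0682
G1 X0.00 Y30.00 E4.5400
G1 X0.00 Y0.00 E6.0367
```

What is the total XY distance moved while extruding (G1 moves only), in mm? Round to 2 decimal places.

Sum the Euclidean lengths of each G1 segment: total = 121.00 mm.

121.00 mm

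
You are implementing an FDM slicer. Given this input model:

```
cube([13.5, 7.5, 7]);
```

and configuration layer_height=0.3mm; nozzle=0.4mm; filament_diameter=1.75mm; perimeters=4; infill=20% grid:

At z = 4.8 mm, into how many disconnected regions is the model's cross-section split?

At z = 4.8 mm: the 13.5×7.5 cube contributes its full rectangle. The result has 1 disconnected region.

1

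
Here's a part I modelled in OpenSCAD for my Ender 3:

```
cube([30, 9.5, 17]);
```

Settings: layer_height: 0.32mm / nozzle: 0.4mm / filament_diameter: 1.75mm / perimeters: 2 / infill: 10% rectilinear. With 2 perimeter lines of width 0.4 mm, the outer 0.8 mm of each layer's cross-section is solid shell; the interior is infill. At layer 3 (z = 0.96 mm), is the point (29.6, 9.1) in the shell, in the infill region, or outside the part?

shell

At z = 0.96 mm: the cube (footprint 30×9.5) is included at this height. Overall, the cross-section is a single solid region. The nearest boundary edge runs (30.00, 0.00)→(30.00, 9.50); distance from the point to it = 0.40 mm. The point is inside the cross-section, 0.40 mm from the nearest boundary — within the 0.8 mm shell band (2 × 0.4).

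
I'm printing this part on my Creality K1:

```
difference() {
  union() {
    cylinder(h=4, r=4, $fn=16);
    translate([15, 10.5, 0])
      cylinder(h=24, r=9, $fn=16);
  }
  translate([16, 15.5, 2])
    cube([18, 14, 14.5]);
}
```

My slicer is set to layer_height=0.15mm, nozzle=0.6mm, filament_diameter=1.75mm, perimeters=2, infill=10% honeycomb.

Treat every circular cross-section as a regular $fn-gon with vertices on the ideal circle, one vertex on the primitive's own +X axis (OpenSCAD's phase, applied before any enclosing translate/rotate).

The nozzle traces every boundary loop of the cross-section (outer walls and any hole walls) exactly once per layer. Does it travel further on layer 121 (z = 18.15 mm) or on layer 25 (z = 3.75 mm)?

layer 25 (z = 3.75 mm)

Layer 121 (z = 18.15): the cylinder is not intersected at this z (z outside [0, 4]); the r=9 cylinder at (15, 10.5) gives a regular 16-gon of circumradius 9 (constant along its height) (perimeter = 2·16·9.000·sin(180°/16) = 56.19 mm); Combining (union): only the r=9 cylinder at (15, 10.5) is present, so the union is just that shape — boundary = 56.19 mm; the cube at (16, 15.5) is absent (z outside [2, 16.5]); Taking the first minus the rest: none of the subtracted shapes is present at this height, so that combined region is unchanged — boundary = 56.19 mm. So its perimeter = 56.19 mm. Layer 25 (z = 3.75): the r=4 cylinder contributes a regular 16-gon of circumradius 4 (perimeter = 2·16·4.000·sin(180°/16) = 24.97 mm); the cylinder at (15, 10.5): section is a regular 16-gon, circumradius r=9 (perimeter = 2·16·9.000·sin(180°/16) = 56.19 mm); Combining (union): the 2 present regions are separate (no shared area or edge), so areas and boundary lengths simply add and each stays a separate island — boundary = 81.16 mm; the 18×14 cube at (16, 15.5) contributes its full rectangle (perimeter 64.00 mm); After the difference (first − rest): starting from the result so far, the 18×14 cube at (16, 15.5) partially overlaps it — only the 16.15 mm² overlap (of its 252.00 mm²) is removed, clipping the outline — boundary = 83.59 mm. So its perimeter = 83.59 mm. Layer 25 is larger (83.59 vs 56.19 mm).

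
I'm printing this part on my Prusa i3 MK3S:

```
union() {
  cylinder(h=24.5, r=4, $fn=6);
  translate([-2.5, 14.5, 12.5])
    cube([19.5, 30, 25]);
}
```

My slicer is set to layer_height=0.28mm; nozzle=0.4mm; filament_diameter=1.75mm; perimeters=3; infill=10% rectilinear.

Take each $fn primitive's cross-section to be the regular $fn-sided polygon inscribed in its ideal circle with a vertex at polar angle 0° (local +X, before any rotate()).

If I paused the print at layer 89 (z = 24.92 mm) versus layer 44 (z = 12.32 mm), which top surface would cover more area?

layer 89 (z = 24.92 mm)

Layer 89 (z = 24.92): the cylinder does not reach this height (z outside [0, 24.5]); the 19.5×30 cube at (-2.5, 14.5) contributes its full rectangle (area 585.00 mm²); Taking the union: only the 19.5×30 cube at (-2.5, 14.5) is present, so the union is just that shape — area = 585.00 mm². So its area = 585.00 mm². Layer 44 (z = 12.32): the r=4 cylinder gives a regular 6-gon of circumradius 4 (constant along its height) (area = (6/2)·4.000²·sin(360°/6) = 41.57 mm²); the cube at (-2.5, 14.5) is not intersected at this z (z outside [12.5, 37.5]); Combining (union): only the r=4 cylinder is present, so the union is just that shape — area = 41.57 mm². So its area = 41.57 mm². Layer 89 is larger (585.00 vs 41.57 mm²).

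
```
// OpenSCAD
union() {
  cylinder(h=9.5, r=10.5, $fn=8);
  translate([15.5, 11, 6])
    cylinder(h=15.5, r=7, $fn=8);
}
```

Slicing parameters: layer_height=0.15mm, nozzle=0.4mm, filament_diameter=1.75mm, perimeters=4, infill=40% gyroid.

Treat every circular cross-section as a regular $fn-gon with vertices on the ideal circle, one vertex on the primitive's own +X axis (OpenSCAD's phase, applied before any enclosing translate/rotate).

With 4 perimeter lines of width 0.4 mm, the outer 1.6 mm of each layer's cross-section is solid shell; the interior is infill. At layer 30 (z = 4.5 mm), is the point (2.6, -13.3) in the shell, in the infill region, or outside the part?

At z = 4.5 mm: the cylinder: section is a regular 8-gon, circumradius r=10.5; the cylinder at (15.5, 11) is absent (z outside [6, 21.5]); Taking the union: only the r=10.5 cylinder is present, so the union is just that shape — 1 connected region. Overall, the cross-section is a single solid region. The nearest boundary edge runs (-0.00, -10.50)→(7.42, -7.42); distance from the point to it = 3.58 mm. The point is not inside any of the regions above, so it lies outside the cross-section (3.58 mm from the nearest boundary).

outside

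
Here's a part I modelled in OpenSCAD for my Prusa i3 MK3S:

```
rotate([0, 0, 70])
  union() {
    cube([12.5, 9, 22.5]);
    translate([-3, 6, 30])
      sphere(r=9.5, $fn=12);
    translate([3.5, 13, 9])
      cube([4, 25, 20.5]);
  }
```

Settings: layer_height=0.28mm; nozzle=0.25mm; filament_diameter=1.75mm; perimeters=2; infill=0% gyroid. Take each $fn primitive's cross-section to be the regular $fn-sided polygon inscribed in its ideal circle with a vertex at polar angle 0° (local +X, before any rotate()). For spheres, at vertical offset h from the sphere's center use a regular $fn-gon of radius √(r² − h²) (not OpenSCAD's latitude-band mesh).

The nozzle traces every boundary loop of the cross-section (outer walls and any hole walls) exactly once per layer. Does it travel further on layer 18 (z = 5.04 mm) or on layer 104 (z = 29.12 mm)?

Layer 18 (z = 5.04): the 12.5×9 cube contributes its full rectangle (perimeter 43.00 mm); the sphere at (-3, 6) does not reach this height (|z−center|=24.960 > r=9.5); the cube at (3.5, 13) does not reach this height (z outside [9, 29.5]); Combining (union): only the 12.5×9 cube is present, so the union is just that shape — boundary = 43.00 mm; (rotated 70° about Z; rotation is an isometry so areas/perimeters/island counts are preserved). So its perimeter = 43.00 mm. Layer 104 (z = 29.12): the cube does not reach this height (z outside [0, 22.5]); the sphere at (-3, 6): section is a regular 12-gon, circumradius = √(r²−h²) = √(9.5²−0.88²) = 9.459 (perimeter = 2·12·9.459·sin(180°/12) = 58.76 mm); the cube at (3.5, 13) is present — its section is the full 4×25 rectangle (perimeter 58.00 mm); Taking the union: the 2 present regions are separate (no shared area or edge), so areas and boundary lengths simply add and each stays a separate island — boundary = 116.76 mm; (whole slice rotated 70° about Z — lengths, areas and connectivity unchanged). So its perimeter = 116.76 mm. Layer 104 is larger (116.76 vs 43.00 mm).

layer 104 (z = 29.12 mm)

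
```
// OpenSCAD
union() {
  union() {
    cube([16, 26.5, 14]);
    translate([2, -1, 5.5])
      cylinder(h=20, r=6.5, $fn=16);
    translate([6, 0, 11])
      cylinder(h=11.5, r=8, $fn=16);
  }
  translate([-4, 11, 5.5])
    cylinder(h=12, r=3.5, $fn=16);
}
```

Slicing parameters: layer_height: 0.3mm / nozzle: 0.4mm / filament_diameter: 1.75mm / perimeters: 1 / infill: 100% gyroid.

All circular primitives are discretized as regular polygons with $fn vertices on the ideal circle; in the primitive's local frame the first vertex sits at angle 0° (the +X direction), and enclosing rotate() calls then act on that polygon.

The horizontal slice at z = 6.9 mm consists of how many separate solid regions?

At z = 6.9 mm: the cube (footprint 16×26.5) is included at this height; the r=6.5 cylinder at (2, -1) gives a regular 16-gon of circumradius 6.5 (constant along its height); the cylinder at (6, 0) does not reach this height (z outside [11, 22.5]); Combining (union): the regions partially overlap (shared area 36.54 mm²), so overlapping operands fuse into one piece — 1 connected region; the r=3.5 cylinder at (-4, 11) gives a regular 16-gon of circumradius 3.5 (constant along its height); Taking the union: the 2 present regions are separate (no shared area or edge), so areas and boundary lengths simply add and each stays a separate island — 2 connected regions. The result has 2 disconnected regions.

2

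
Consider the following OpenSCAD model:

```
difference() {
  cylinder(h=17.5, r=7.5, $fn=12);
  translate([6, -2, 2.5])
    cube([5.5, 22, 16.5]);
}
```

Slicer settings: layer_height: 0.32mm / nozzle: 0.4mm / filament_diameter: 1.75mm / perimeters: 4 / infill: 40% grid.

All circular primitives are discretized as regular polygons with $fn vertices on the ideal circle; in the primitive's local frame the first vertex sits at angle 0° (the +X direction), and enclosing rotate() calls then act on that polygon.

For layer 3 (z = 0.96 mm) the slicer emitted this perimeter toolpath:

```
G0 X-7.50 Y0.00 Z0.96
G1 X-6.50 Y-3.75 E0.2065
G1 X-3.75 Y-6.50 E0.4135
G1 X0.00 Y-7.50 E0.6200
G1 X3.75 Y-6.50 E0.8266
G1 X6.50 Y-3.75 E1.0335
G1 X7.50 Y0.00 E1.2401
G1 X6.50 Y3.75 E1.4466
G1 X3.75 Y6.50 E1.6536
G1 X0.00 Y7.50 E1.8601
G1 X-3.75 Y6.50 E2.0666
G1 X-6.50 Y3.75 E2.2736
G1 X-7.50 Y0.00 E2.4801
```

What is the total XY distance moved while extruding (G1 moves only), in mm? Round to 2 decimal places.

Sum the Euclidean lengths of each G1 segment: total = 46.60 mm.

46.60 mm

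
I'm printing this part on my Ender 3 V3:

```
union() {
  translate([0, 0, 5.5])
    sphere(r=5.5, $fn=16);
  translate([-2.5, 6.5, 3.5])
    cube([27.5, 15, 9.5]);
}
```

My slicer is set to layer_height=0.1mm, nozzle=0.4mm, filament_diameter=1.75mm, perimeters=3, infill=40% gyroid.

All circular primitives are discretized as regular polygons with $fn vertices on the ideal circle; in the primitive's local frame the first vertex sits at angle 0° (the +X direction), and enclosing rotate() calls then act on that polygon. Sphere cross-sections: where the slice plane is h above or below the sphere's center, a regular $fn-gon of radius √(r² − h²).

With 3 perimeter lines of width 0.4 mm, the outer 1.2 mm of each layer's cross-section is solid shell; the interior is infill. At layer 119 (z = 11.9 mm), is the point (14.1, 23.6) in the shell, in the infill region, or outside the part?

outside

At z = 11.9 mm: the sphere is not intersected at this z (|z−center|=6.400 > r=5.5); the cube at (-2.5, 6.5) is present — its section is the full 27.5×15 rectangle; Merging all regions: only the 27.5×15 cube at (-2.5, 6.5) is present, so the union is just that shape — 1 connected region. Overall, the cross-section is a single solid region. The nearest boundary edge runs (25.00, 21.50)→(-2.50, 21.50); distance from the point to it = 2.10 mm. The point is not inside any of the regions above, so it lies outside the cross-section (2.10 mm from the nearest boundary).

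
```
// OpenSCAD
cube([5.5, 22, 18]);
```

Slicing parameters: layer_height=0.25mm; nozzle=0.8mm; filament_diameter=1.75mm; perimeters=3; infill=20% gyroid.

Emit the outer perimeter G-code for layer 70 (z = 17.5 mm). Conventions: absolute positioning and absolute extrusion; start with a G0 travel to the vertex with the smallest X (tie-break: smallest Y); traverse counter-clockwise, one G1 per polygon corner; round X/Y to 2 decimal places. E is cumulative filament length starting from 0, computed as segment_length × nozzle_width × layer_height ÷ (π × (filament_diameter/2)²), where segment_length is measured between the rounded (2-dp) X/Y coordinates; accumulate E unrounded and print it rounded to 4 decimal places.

At z = 17.5 mm: the cube (footprint 5.5×22) is included at this height. The outline is a single polygon with 4 vertices. Extrusion per mm of travel: 0.8 × 0.25 / (π × 0.875²) = 0.083150. Accumulating E over each segment gives final E = 4.5733.

G0 X0.00 Y0.00 Z17.50
G1 X5.50 Y0.00 E0.4573
G1 X5.50 Y22.00 E2.2866
G1 X0.00 Y22.00 E2.7440
G1 X0.00 Y0.00 E4.5733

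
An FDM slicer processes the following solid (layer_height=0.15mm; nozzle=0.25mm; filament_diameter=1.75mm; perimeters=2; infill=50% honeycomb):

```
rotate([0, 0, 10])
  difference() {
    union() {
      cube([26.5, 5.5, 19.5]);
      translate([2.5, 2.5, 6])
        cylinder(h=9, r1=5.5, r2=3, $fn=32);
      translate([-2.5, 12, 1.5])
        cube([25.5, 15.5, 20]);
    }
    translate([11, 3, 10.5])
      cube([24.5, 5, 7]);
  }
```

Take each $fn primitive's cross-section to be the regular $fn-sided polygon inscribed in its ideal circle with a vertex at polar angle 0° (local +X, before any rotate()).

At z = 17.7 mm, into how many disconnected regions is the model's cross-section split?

At z = 17.7 mm: the 26.5×5.5 cube contributes its full rectangle; the cone at (2.5, 2.5) is not intersected at this z (z outside [6, 15]); the cube at (-2.5, 12) is present — its section is the full 25.5×15.5 rectangle; Combining (union): the 2 present regions are separate (no shared area or edge), so areas and boundary lengths simply add and each stays a separate island — 2 connected regions; the cube at (11, 3) is not intersected at this z (z outside [10.5, 17.5]); Taking the first minus the rest: none of the subtracted shapes is present at this height, so the result so far is unchanged — 2 connected regions; (rotated 10° about Z; rotation is an isometry so areas/perimeters/island counts are preserved). The result has 2 disconnected regions.

2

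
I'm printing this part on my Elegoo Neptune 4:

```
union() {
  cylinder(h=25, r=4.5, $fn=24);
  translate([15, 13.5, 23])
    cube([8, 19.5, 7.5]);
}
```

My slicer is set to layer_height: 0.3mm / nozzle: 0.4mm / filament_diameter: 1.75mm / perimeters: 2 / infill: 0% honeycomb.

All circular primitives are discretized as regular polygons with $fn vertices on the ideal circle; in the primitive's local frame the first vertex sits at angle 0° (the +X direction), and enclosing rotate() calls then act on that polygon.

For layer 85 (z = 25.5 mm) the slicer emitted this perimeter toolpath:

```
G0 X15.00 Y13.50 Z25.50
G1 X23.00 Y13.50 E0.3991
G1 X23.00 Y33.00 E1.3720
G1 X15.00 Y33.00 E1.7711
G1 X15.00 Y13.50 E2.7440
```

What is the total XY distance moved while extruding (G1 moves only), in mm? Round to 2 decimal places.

Sum the Euclidean lengths of each G1 segment: total = 55.00 mm.

55.00 mm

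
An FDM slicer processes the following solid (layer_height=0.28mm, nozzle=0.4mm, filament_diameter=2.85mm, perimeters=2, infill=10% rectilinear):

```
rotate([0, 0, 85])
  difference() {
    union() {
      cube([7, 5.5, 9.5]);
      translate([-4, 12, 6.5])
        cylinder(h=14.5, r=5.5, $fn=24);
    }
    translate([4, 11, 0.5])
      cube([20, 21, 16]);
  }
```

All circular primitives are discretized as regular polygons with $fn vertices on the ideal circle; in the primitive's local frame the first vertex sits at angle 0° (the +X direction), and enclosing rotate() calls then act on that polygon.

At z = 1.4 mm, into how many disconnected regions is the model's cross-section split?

1

At z = 1.4 mm: the 7×5.5 cube contributes its full rectangle; the cylinder at (-4, 12) does not reach this height (z outside [6.5, 21]); Taking the union: only the 7×5.5 cube is present, so the union is just that shape — 1 connected region; the 20×21 cube at (4, 11) contributes its full rectangle; Subtracting the remaining from the first: starting from the result so far, the 20×21 cube at (4, 11) misses the remaining region (no effect) — 1 connected region; (whole slice rotated 85° about Z — lengths, areas and connectivity unchanged). The result has 1 disconnected region.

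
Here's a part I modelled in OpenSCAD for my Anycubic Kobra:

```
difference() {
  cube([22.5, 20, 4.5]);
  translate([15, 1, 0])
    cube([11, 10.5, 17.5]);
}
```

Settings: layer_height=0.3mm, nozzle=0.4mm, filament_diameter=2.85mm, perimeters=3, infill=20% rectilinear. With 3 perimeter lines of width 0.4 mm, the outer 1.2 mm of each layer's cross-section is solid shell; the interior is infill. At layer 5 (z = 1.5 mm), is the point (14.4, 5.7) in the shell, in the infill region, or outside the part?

At z = 1.5 mm: the cube (footprint 22.5×20) is included at this height; the cube at (15, 1) is present — its section is the full 11×10.5 rectangle; Subtracting the remaining from the first: starting from the 22.5×20 cube, the 11×10.5 cube at (15, 1) partially overlaps it — only the 78.75 mm² overlap (of its 115.50 mm²) is removed, clipping the outline — 1 connected region. Overall, the cross-section is a single solid region. The nearest boundary edge runs (15.00, 11.50)→(15.00, 1.00); distance from the point to it = 0.60 mm. The point is inside the cross-section, 0.60 mm from the nearest boundary — within the 1.2 mm shell band (3 × 0.4).

shell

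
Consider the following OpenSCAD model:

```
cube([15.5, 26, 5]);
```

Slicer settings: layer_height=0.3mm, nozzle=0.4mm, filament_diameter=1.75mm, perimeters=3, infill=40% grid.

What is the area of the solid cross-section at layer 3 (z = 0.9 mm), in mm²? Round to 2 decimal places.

403.00 mm²

At z = 0.9 mm: the cube is present — its section is the full 15.5×26 rectangle (area 403.00 mm²). Overall, the cross-section is a single solid region. Net area = 403.00 mm².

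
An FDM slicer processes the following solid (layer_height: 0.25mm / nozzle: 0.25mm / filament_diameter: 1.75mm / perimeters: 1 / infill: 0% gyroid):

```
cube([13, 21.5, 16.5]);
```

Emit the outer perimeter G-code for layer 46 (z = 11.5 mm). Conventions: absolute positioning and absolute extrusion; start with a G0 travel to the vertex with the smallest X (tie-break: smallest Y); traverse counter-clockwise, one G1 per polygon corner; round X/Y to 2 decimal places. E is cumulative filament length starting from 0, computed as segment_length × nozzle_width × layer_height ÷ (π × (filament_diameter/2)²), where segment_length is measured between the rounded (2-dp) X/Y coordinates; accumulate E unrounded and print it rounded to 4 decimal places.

G0 X0.00 Y0.00 Z11.50
G1 X13.00 Y0.00 E0.3378
G1 X13.00 Y21.50 E0.8965
G1 X0.00 Y21.50 E1.2343
G1 X0.00 Y0.00 E1.7929

At z = 11.5 mm: the cube (footprint 13×21.5) is included at this height. The outline is a single polygon with 4 vertices. Extrusion per mm of travel: 0.25 × 0.25 / (π × 0.875²) = 0.025984. Accumulating E over each segment gives final E = 1.7929.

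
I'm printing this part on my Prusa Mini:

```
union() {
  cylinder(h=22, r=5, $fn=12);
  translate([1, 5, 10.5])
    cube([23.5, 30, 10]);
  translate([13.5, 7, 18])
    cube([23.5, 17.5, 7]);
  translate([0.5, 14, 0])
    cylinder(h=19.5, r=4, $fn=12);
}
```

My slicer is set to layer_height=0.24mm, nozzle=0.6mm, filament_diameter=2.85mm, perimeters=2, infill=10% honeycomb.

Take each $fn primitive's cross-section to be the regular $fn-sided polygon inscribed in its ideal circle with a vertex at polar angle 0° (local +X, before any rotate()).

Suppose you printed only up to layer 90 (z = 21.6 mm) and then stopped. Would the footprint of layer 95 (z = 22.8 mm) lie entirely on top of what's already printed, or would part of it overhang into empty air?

Compare the two slices. At z = 21.6: the r=5 cylinder gives a regular 12-gon of circumradius 5 (constant along its height) (area = (12/2)·5.000²·sin(360°/12) = 75.00 mm²); the cube at (1, 5) is absent (z outside [10.5, 20.5]); the 23.5×17.5 cube at (13.5, 7) contributes its full rectangle (area 411.25 mm²); the cylinder at (0.5, 14) is absent (z outside [0, 19.5]); Combining (union): the 2 present regions are separate (no shared area or edge), so areas and boundary lengths simply add and each stays a separate island — area = 486.25 mm². At z = 22.8: the cylinder is not intersected at this z (z outside [0, 22]); the cube at (1, 5) is not intersected at this z (z outside [10.5, 20.5]); the 23.5×17.5 cube at (13.5, 7) contributes its full rectangle (area 411.25 mm²); the cylinder at (0.5, 14) does not reach this height (z outside [0, 19.5]); Taking the union: only the 23.5×17.5 cube at (13.5, 7) is present, so the union is just that shape — area = 411.25 mm². Checking containment: the cross-section at z = 22.8 is a subset of the cross-section at z = 21.6.

entirely on top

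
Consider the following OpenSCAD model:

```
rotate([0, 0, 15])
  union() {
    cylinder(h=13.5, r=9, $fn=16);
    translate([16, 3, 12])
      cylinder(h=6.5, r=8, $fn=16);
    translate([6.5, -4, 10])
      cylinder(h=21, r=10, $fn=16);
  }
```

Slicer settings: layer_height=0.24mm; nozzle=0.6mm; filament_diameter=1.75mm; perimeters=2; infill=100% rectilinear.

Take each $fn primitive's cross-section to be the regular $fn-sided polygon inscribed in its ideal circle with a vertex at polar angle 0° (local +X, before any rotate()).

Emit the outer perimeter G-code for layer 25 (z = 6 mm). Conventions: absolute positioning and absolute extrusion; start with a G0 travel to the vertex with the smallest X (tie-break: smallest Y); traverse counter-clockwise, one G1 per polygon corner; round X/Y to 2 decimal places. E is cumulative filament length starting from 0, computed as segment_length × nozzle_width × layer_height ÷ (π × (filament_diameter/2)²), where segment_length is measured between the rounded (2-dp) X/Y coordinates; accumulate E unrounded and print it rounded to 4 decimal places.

At z = 6 mm: the r=9 cylinder gives a regular 16-gon of circumradius 9 (constant along its height); the cylinder at (16, 3) is not intersected at this z (z outside [12, 18.5]); the cylinder at (6.5, -4) is absent (z outside [10, 31]); Merging all regions: only the r=9 cylinder is present, so the union is just that shape — 1 connected region; (rotated 15° about Z; rotation is an isometry so areas/perimeters/island counts are preserved). The outline is a single polygon with 16 vertices. Extrusion per mm of travel: 0.6 × 0.24 / (π × 0.875²) = 0.059868. Accumulating E over each segment gives final E = 3.3628.

G0 X-8.92 Y1.17 Z6.00
G1 X-8.69 Y-2.33 E0.2100
G1 X-7.14 Y-5.48 E0.4202
G1 X-4.50 Y-7.79 E0.6302
G1 X-1.17 Y-8.92 E0.8407
G1 X2.33 Y-8.69 E1.0507
G1 X5.48 Y-7.14 E1.2609
G1 X7.79 Y-4.50 E1.4709
G1 X8.92 Y-1.17 E1.6814
G1 X8.69 Y2.33 E1.8914
G1 X7.14 Y5.48 E2.1016
G1 X4.50 Y7.79 E2.3116
G1 X1.17 Y8.92 E2.5221
G1 X-2.33 Y8.69 E2.7321
G1 X-5.48 Y7.14 E2.9423
G1 X-7.79 Y4.50 E3.1523
G1 X-8.92 Y1.17 E3.3628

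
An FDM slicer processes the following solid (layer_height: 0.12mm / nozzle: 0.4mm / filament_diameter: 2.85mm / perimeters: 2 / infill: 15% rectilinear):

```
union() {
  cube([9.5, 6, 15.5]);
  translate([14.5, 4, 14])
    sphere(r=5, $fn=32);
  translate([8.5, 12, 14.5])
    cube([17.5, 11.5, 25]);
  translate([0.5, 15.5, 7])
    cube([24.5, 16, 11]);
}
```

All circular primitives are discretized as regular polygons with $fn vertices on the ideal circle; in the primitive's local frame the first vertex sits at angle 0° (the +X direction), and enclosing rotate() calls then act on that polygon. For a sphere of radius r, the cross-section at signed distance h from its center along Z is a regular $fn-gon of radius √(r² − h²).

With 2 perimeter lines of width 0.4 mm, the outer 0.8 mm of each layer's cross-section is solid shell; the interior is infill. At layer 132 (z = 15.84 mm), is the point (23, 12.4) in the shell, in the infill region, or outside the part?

shell

At z = 15.84 mm: the cube is absent (z outside [0, 15.5]); the r=5 sphere at (14.5, 4) contributes a regular 32-gon of circumradius √(5²−1.84²) = 4.649; the cube at (8.5, 12) (footprint 17.5×11.5) is included at this height; the cube at (0.5, 15.5) (footprint 24.5×16) is included at this height; Merging all regions: the regions partially overlap (shared area 132.00 mm²), so overlapping operands fuse into one piece — 2 connected regions. Overall, the cross-section has 2 separate islands. The nearest boundary edge runs (26.00, 12.00)→(8.50, 12.00); distance from the point to it = 0.40 mm. (Shell/infill is judged within the island containing the point — the largest one.) The point is inside the cross-section, 0.40 mm from the nearest boundary — within the 0.8 mm shell band (2 × 0.4).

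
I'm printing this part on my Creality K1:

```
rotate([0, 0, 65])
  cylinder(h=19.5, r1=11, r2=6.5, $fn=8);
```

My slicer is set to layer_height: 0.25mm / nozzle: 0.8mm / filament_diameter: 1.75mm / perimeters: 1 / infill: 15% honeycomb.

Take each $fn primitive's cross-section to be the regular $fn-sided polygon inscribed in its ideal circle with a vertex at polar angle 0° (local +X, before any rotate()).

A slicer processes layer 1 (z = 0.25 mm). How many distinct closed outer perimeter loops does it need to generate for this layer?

At z = 0.25 mm: the cone: at t=0.013 of its height the radius interpolates to r₁+(r₂−r₁)t = 10.942, giving a regular 8-gon of that circumradius; (whole slice rotated 65° about Z — lengths, areas and connectivity unchanged). The result has 1 disconnected region.

1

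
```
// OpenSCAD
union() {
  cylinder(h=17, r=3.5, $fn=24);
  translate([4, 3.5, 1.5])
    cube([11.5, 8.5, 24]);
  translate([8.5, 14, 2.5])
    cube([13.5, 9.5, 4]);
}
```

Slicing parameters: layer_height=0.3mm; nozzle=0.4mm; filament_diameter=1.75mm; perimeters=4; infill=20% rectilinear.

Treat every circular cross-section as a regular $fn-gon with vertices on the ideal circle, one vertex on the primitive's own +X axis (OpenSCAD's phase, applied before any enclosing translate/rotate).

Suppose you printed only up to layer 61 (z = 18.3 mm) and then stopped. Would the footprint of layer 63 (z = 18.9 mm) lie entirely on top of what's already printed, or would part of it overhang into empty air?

Compare the two slices. At z = 18.3: the cylinder is not intersected at this z (z outside [0, 17]); the cube at (4, 3.5) is present — its section is the full 11.5×8.5 rectangle (area 97.75 mm²); the cube at (8.5, 14) does not reach this height (z outside [2.5, 6.5]); Taking the union: only the 11.5×8.5 cube at (4, 3.5) is present, so the union is just that shape — area = 97.75 mm². At z = 18.9: the cylinder does not reach this height (z outside [0, 17]); the 11.5×8.5 cube at (4, 3.5) contributes its full rectangle (area 97.75 mm²); the cube at (8.5, 14) is not intersected at this z (z outside [2.5, 6.5]); Combining (union): only the 11.5×8.5 cube at (4, 3.5) is present, so the union is just that shape — area = 97.75 mm². Checking containment: the cross-section at z = 18.9 is a subset of the cross-section at z = 18.3.

entirely on top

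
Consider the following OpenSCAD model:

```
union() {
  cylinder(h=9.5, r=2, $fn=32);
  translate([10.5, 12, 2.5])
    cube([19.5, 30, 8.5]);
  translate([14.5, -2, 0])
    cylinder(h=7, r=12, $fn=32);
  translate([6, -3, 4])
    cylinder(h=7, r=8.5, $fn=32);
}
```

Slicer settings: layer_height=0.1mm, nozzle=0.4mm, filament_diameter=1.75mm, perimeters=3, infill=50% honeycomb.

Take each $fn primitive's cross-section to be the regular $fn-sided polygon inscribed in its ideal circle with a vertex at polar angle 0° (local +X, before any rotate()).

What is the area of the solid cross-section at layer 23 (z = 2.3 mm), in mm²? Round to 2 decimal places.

At z = 2.3 mm: the r=2 cylinder contributes a regular 32-gon of circumradius 2 (area = (32/2)·2.000²·sin(360°/32) = 12.49 mm²); the cube at (10.5, 12) is absent (z outside [2.5, 11]); the r=12 cylinder at (14.5, -2) gives a regular 32-gon of circumradius 12 (constant along its height) (area = (32/2)·12.000²·sin(360°/32) = 449.49 mm²); the cylinder at (6, -3) is not intersected at this z (z outside [4, 11]); Merging all regions: the 2 present regions are separate (no shared area or edge), so areas and boundary lengths simply add and each stays a separate island — area = 461.97 mm². Overall, the cross-section has 2 separate islands. Net area = 461.97 mm².

461.97 mm²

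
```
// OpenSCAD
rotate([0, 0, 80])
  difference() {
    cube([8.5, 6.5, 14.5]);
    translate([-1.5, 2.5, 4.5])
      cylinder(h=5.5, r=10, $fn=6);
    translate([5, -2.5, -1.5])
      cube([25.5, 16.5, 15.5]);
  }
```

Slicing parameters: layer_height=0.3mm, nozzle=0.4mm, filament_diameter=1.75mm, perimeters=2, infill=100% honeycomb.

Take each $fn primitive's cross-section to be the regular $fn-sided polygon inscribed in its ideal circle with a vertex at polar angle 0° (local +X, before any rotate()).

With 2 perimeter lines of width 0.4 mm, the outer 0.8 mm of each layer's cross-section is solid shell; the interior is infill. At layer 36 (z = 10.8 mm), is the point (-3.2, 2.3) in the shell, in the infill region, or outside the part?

infill

At z = 10.8 mm: the cube is present — its section is the full 8.5×6.5 rectangle; the cylinder at (-1.5, 2.5) is absent (z outside [4.5, 10]); the cube at (5, -2.5) (footprint 25.5×16.5) is included at this height; Taking the first minus the rest: starting from the 8.5×6.5 cube, the 25.5×16.5 cube at (5, -2.5) partially overlaps it — only the 22.75 mm² overlap (of its 420.75 mm²) is removed, clipping the outline — 1 connected region; (whole slice rotated 80° about Z — lengths, areas and connectivity unchanged). Overall, the cross-section is a single solid region. Undo the 80° rotation: the query point maps to (1.709, 3.551) in the un-rotated model frame. The nearest boundary edge runs (0.00, 0.00)→(0.00, 6.50); distance from the point to it = 1.71 mm. The point is inside the cross-section and 1.71 mm from the nearest boundary — more than the 0.8 mm shell width (2 × 0.4), so it's in the infill interior.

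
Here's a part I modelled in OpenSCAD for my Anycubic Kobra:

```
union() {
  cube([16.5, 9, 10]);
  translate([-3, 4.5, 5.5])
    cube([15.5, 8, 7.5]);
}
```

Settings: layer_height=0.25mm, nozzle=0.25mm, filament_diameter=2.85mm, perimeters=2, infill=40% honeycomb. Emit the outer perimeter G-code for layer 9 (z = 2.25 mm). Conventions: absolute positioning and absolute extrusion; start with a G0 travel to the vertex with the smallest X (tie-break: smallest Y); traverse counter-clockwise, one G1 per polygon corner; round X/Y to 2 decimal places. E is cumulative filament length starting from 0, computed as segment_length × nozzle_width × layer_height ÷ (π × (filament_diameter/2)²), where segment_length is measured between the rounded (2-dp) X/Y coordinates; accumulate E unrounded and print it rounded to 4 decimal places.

G0 X0.00 Y0.00 Z2.25
G1 X16.50 Y0.00 E0.1617
G1 X16.50 Y9.00 E0.2498
G1 X0.00 Y9.00 E0.4115
G1 X0.00 Y0.00 E0.4997

At z = 2.25 mm: the 16.5×9 cube contributes its full rectangle; the cube at (-3, 4.5) is absent (z outside [5.5, 13]); Merging all regions: only the 16.5×9 cube is present, so the union is just that shape — 1 connected region. The outline is a single polygon with 4 vertices. Extrusion per mm of travel: 0.25 × 0.25 / (π × 1.425²) = 0.009797. Accumulating E over each segment gives final E = 0.4997.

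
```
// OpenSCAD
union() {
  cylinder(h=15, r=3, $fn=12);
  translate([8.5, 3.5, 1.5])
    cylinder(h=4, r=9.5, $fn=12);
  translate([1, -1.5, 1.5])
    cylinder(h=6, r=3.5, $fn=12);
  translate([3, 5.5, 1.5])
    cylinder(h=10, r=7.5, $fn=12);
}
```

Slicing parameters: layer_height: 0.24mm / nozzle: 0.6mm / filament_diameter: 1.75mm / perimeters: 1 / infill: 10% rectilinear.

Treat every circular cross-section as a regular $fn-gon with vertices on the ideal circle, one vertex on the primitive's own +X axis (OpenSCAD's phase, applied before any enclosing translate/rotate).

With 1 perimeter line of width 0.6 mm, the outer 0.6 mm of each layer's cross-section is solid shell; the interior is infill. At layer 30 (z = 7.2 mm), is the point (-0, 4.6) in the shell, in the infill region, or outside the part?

infill

At z = 7.2 mm: the r=3 cylinder gives a regular 12-gon of circumradius 3 (constant along its height); the cylinder at (8.5, 3.5) is absent (z outside [1.5, 5.5]); the r=3.5 cylinder at (1, -1.5) contributes a regular 12-gon of circumradius 3.5; the cylinder at (3, 5.5): section is a regular 12-gon, circumradius r=7.5; Taking the union: the regions partially overlap (shared area 42.61 mm²), so overlapping operands fuse into one piece — 1 connected region. Overall, the cross-section is a single solid region. The nearest boundary edge runs (-3.50, 1.75)→(-4.50, 5.50); distance from the point to it = 4.11 mm. The point is inside the cross-section and 4.11 mm from the nearest boundary — more than the 0.6 mm shell width (1 × 0.6), so it's in the infill interior.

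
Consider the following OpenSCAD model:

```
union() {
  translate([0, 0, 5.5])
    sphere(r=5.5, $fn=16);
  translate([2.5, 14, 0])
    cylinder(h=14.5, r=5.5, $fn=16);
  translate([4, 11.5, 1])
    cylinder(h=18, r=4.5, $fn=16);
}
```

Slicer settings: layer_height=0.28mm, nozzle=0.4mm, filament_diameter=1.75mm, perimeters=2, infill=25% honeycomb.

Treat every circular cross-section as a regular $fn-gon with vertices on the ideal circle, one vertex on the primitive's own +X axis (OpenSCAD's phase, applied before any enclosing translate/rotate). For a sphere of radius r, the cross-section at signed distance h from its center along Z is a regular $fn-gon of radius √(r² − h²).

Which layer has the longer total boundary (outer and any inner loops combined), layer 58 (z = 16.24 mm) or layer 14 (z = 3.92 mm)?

layer 14 (z = 3.92 mm)

Layer 58 (z = 16.24): the sphere is absent (|z−center|=10.740 > r=5.5); the cylinder at (2.5, 14) is absent (z outside [0, 14.5]); the r=4.5 cylinder at (4, 11.5) contributes a regular 16-gon of circumradius 4.5 (perimeter = 2·16·4.500·sin(180°/16) = 28.09 mm); Combining (union): only the r=4.5 cylinder at (4, 11.5) is present, so the union is just that shape — boundary = 28.09 mm. So its perimeter = 28.09 mm. Layer 14 (z = 3.92): the r=5.5 sphere slices to a regular 16-gon of circumradius 5.268 (√(r²−h²) with h=1.58 from center) (perimeter = 2·16·5.268·sin(180°/16) = 32.89 mm); the r=5.5 cylinder at (2.5, 14) gives a regular 16-gon of circumradius 5.5 (constant along its height) (perimeter = 2·16·5.500·sin(180°/16) = 34.34 mm); the r=4.5 cylinder at (4, 11.5) gives a regular 16-gon of circumradius 4.5 (constant along its height) (perimeter = 2·16·4.500·sin(180°/16) = 28.09 mm); Combining (union): the regions partially overlap (shared area 47.19 mm²), so the edge portions inside another operand are dropped and the merged outline is re-measured after clipping — boundary = 70.39 mm. So its perimeter = 70.39 mm. Layer 14 is larger (70.39 vs 28.09 mm).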